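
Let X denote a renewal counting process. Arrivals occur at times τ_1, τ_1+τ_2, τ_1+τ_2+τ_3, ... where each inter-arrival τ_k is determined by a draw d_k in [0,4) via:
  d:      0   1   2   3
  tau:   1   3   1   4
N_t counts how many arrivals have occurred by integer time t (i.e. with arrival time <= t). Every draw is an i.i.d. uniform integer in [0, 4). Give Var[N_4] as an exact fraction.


Inter-arrival values over d=0..3: [1, 3, 1, 4]
Each d has probability 1/4, so the pmf of τ is: f(1) = 1/2, f(3) = 1/4, f(4) = 1/4
Let p_n(j) = P(N_n = j), with p_0 = [1]. Condition on τ_1: p_n(0) = P(τ > n), and for j >= 1, p_n(j) = Σ_{k<=n} f(k)·p_{n−k}(j−1)
p_1 = [1/2, 1/2]  (j = 0..1)
p_2 = [1/2, 1/4, 1/4]  (j = 0..2)
p_3 = [1/4, 1/2, 1/8, 1/8]  (j = 0..3)
p_4 = [0, 1/2, 3/8, 1/16, 1/16]  (j = 0..4)
E[N_4] = Σ j·p_4(j) = 27/16;  E[N_4²] = Σ j²·p_4(j) = 57/16
Var[N_4] = 57/16 − (27/16)² = 183/256

183/256


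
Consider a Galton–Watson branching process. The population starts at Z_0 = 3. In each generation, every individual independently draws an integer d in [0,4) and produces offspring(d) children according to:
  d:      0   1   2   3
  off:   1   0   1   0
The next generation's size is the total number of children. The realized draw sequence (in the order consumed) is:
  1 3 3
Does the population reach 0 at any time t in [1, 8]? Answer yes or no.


yes

gen 0: Z_0=3, draws=[1, 3, 3], offspring=[0, 0, 0], Z_1=0
gen 1: Z_1=0, draws=[], offspring=[], Z_2=0
gen 2: Z_2=0, draws=[], offspring=[], Z_3=0
gen 3: Z_3=0, draws=[], offspring=[], Z_4=0
gen 4: Z_4=0, draws=[], offspring=[], Z_5=0
gen 5: Z_5=0, draws=[], offspring=[], Z_6=0
gen 6: Z_6=0, draws=[], offspring=[], Z_7=0
gen 7: Z_7=0, draws=[], offspring=[], Z_8=0


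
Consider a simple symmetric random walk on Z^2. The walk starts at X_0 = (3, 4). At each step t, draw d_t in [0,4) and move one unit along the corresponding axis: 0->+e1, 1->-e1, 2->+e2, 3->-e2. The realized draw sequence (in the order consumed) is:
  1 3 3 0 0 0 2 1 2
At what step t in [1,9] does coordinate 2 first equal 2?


3

t=0: X=(3, 4), d=1 → -e1, X_1=(2, 4)
t=1: X=(2, 4), d=3 → -e2, X_2=(2, 3)
t=2: X=(2, 3), d=3 → -e2, X_3=(2, 2)
t=3: X=(2, 2), d=0 → +e1, X_4=(3, 2)
t=4: X=(3, 2), d=0 → +e1, X_5=(4, 2)
t=5: X=(4, 2), d=0 → +e1, X_6=(5, 2)
t=6: X=(5, 2), d=2 → +e2, X_7=(5, 3)
t=7: X=(5, 3), d=1 → -e1, X_8=(4, 3)
t=8: X=(4, 3), d=2 → +e2, X_9=(4, 4)


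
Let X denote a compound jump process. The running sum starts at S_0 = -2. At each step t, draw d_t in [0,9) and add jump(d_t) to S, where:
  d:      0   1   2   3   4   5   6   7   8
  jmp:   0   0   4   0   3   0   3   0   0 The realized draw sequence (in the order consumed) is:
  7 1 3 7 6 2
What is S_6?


5

t=0: S=-2, d=7, jump=0, S_1=-2
t=1: S=-2, d=1, jump=0, S_2=-2
t=2: S=-2, d=3, jump=0, S_3=-2
t=3: S=-2, d=7, jump=0, S_4=-2
t=4: S=-2, d=6, jump=3, S_5=1
t=5: S=1, d=2, jump=4, S_6=5


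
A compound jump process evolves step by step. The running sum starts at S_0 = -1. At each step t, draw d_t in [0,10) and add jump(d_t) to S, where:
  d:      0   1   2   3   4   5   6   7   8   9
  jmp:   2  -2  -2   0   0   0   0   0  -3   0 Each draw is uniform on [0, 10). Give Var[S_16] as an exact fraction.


Outcome values over d=0..9: [2, -2, -2, 0, 0, 0, 0, 0, -3, 0]
Σy = -5, Σy² = 21, M = 10
μ = -5/10 = -1/2,  σ² = 21/10 − (-1/2)² = 37/20
Independent increments: Var[S_16] = 16·σ² = 16·(37/20) = 148/5

148/5


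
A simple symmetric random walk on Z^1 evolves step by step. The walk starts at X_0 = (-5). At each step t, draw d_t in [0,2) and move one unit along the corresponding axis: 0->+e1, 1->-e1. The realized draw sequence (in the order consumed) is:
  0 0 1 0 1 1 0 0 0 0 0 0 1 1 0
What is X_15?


t=0: X=(-5), d=0 → +e1, X_1=(-4)
t=1: X=(-4), d=0 → +e1, X_2=(-3)
t=2: X=(-3), d=1 → -e1, X_3=(-4)
t=3: X=(-4), d=0 → +e1, X_4=(-3)
t=4: X=(-3), d=1 → -e1, X_5=(-4)
t=5: X=(-4), d=1 → -e1, X_6=(-5)
t=6: X=(-5), d=0 → +e1, X_7=(-4)
t=7: X=(-4), d=0 → +e1, X_8=(-3)
t=8: X=(-3), d=0 → +e1, X_9=(-2)
t=9: X=(-2), d=0 → +e1, X_10=(-1)
t=10: X=(-1), d=0 → +e1, X_11=(0)
t=11: X=(0), d=0 → +e1, X_12=(1)
t=12: X=(1), d=1 → -e1, X_13=(0)
t=13: X=(0), d=1 → -e1, X_14=(-1)
t=14: X=(-1), d=0 → +e1, X_15=(0)

(0)


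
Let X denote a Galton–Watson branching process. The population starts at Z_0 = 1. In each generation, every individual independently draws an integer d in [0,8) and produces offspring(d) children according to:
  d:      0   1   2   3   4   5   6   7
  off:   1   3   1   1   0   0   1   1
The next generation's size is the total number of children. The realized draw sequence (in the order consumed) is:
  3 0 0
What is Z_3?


1

gen 0: Z_0=1, draws=[3], offspring=[1], Z_1=1
gen 1: Z_1=1, draws=[0], offspring=[1], Z_2=1
gen 2: Z_2=1, draws=[0], offspring=[1], Z_3=1


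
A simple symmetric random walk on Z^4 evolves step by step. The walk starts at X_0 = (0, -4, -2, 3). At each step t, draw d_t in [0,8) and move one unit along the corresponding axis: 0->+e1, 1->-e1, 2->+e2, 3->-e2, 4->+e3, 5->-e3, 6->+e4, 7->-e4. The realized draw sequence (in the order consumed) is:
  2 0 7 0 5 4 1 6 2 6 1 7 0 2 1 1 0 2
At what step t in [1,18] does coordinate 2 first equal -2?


t=0: X=(0, -4, -2, 3), d=2 → +e2, X_1=(0, -3, -2, 3)
t=1: X=(0, -3, -2, 3), d=0 → +e1, X_2=(1, -3, -2, 3)
t=2: X=(1, -3, -2, 3), d=7 → -e4, X_3=(1, -3, -2, 2)
t=3: X=(1, -3, -2, 2), d=0 → +e1, X_4=(2, -3, -2, 2)
t=4: X=(2, -3, -2, 2), d=5 → -e3, X_5=(2, -3, -3, 2)
t=5: X=(2, -3, -3, 2), d=4 → +e3, X_6=(2, -3, -2, 2)
t=6: X=(2, -3, -2, 2), d=1 → -e1, X_7=(1, -3, -2, 2)
t=7: X=(1, -3, -2, 2), d=6 → +e4, X_8=(1, -3, -2, 3)
t=8: X=(1, -3, -2, 3), d=2 → +e2, X_9=(1, -2, -2, 3)
t=9: X=(1, -2, -2, 3), d=6 → +e4, X_10=(1, -2, -2, 4)
t=10: X=(1, -2, -2, 4), d=1 → -e1, X_11=(0, -2, -2, 4)
t=11: X=(0, -2, -2, 4), d=7 → -e4, X_12=(0, -2, -2, 3)
t=12: X=(0, -2, -2, 3), d=0 → +e1, X_13=(1, -2, -2, 3)
t=13: X=(1, -2, -2, 3), d=2 → +e2, X_14=(1, -1, -2, 3)
t=14: X=(1, -1, -2, 3), d=1 → -e1, X_15=(0, -1, -2, 3)
t=15: X=(0, -1, -2, 3), d=1 → -e1, X_16=(-1, -1, -2, 3)
t=16: X=(-1, -1, -2, 3), d=0 → +e1, X_17=(0, -1, -2, 3)
t=17: X=(0, -1, -2, 3), d=2 → +e2, X_18=(0, 0, -2, 3)

9


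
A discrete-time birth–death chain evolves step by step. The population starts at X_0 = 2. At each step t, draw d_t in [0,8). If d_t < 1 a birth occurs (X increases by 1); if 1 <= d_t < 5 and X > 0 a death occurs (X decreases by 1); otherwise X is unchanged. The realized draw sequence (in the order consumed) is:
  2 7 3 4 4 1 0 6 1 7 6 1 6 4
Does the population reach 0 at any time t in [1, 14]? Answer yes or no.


yes

t=0: X=2, d=2 → death, X_1=1
t=1: X=1, d=7 → hold, X_2=1
t=2: X=1, d=3 → death, X_3=0
t=3: X=0, d=4 → hold, X_4=0
t=4: X=0, d=4 → hold, X_5=0
t=5: X=0, d=1 → hold, X_6=0
t=6: X=0, d=0 → birth, X_7=1
t=7: X=1, d=6 → hold, X_8=1
t=8: X=1, d=1 → death, X_9=0
t=9: X=0, d=7 → hold, X_10=0
t=10: X=0, d=6 → hold, X_11=0
t=11: X=0, d=1 → hold, X_12=0
t=12: X=0, d=6 → hold, X_13=0
t=13: X=0, d=4 → hold, X_14=0


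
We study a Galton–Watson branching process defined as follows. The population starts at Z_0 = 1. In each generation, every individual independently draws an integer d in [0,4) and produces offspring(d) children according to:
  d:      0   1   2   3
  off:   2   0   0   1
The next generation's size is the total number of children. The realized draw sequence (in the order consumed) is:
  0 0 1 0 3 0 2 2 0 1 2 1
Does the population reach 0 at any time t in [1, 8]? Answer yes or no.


gen 0: Z_0=1, draws=[0], offspring=[2], Z_1=2
gen 1: Z_1=2, draws=[0, 1], offspring=[2, 0], Z_2=2
gen 2: Z_2=2, draws=[0, 3], offspring=[2, 1], Z_3=3
gen 3: Z_3=3, draws=[0, 2, 2], offspring=[2, 0, 0], Z_4=2
gen 4: Z_4=2, draws=[0, 1], offspring=[2, 0], Z_5=2
gen 5: Z_5=2, draws=[2, 1], offspring=[0, 0], Z_6=0
gen 6: Z_6=0, draws=[], offspring=[], Z_7=0
gen 7: Z_7=0, draws=[], offspring=[], Z_8=0

yes


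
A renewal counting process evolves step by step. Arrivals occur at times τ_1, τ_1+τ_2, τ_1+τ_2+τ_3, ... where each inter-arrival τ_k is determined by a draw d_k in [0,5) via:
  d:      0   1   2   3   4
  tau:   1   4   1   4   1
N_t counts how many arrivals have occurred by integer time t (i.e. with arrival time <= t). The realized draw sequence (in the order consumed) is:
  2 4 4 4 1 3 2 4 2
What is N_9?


draw d_1=2: τ_1=1, arrival time A_1=1
draw d_2=4: τ_2=1, arrival time A_2=2
draw d_3=4: τ_3=1, arrival time A_3=3
draw d_4=4: τ_4=1, arrival time A_4=4
draw d_5=1: τ_5=4, arrival time A_5=8
draw d_6=3: τ_6=4, arrival time A_6=12
draw d_7=2: τ_7=1, arrival time A_7=13
draw d_8=4: τ_8=1, arrival time A_8=14
draw d_9=2: τ_9=1, arrival time A_9=15
N_t over t=0..9: 0:0 1:1 2:2 3:3 4:4 5:4 6:4 7:4 8:5 9:5

5


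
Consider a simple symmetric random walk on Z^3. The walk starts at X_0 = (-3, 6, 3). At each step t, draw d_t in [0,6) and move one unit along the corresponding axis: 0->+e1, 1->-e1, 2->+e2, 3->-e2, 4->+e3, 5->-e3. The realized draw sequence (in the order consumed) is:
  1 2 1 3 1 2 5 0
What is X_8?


t=0: X=(-3, 6, 3), d=1 → -e1, X_1=(-4, 6, 3)
t=1: X=(-4, 6, 3), d=2 → +e2, X_2=(-4, 7, 3)
t=2: X=(-4, 7, 3), d=1 → -e1, X_3=(-5, 7, 3)
t=3: X=(-5, 7, 3), d=3 → -e2, X_4=(-5, 6, 3)
t=4: X=(-5, 6, 3), d=1 → -e1, X_5=(-6, 6, 3)
t=5: X=(-6, 6, 3), d=2 → +e2, X_6=(-6, 7, 3)
t=6: X=(-6, 7, 3), d=5 → -e3, X_7=(-6, 7, 2)
t=7: X=(-6, 7, 2), d=0 → +e1, X_8=(-5, 7, 2)

(-5, 7, 2)


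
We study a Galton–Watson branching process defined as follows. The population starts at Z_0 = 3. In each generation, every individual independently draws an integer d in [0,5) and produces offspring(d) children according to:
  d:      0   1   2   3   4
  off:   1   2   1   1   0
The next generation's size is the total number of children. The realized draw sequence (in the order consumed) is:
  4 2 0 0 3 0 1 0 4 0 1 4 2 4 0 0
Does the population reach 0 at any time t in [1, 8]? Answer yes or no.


gen 0: Z_0=3, draws=[4, 2, 0], offspring=[0, 1, 1], Z_1=2
gen 1: Z_1=2, draws=[0, 3], offspring=[1, 1], Z_2=2
gen 2: Z_2=2, draws=[0, 1], offspring=[1, 2], Z_3=3
gen 3: Z_3=3, draws=[0, 4, 0], offspring=[1, 0, 1], Z_4=2
gen 4: Z_4=2, draws=[1, 4], offspring=[2, 0], Z_5=2
gen 5: Z_5=2, draws=[2, 4], offspring=[1, 0], Z_6=1
gen 6: Z_6=1, draws=[0], offspring=[1], Z_7=1
gen 7: Z_7=1, draws=[0], offspring=[1], Z_8=1

no


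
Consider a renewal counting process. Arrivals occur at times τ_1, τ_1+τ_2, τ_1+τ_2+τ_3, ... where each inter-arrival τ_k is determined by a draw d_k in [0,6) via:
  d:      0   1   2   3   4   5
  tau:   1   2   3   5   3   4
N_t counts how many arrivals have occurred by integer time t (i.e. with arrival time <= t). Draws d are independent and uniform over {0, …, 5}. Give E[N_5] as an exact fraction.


Inter-arrival values over d=0..5: [1, 2, 3, 5, 3, 4]
Each d has probability 1/6, so the pmf of τ is: f(1) = 1/6, f(2) = 1/6, f(3) = 1/3, f(4) = 1/6, f(5) = 1/6
Renewal equation for m(n) = E[N_n]: condition on τ_1 = k (if k <= n, one arrival plus a fresh copy on the remaining n−k steps): m(n) = F(n) + Σ_{k<=n} f(k)·m(n−k), where F(n) = P(τ <= n) and m(0) = 0
m(1) = F(1) = 1/6
m(2) = F(2) + f(1)·m(1) = 1/3 + 1/6·1/6 = 13/36
m(3) = F(3) + f(1)·m(2) + f(2)·m(1) = 2/3 + 1/6·13/36 + 1/6·1/6 = 163/216
m(4) = F(4) + f(1)·m(3) + f(2)·m(2) + f(3)·m(1) = 5/6 + 1/6·163/216 + 1/6·13/36 + 1/3·1/6 = 1393/1296
m(5) = F(5) + f(1)·m(4) + f(2)·m(3) + f(3)·m(2) + f(4)·m(1) = 1 + 1/6·1393/1296 + 1/6·163/216 + 1/3·13/36 + 1/6·1/6 = 11299/7776
E[N_5] = m(5) = 11299/7776

11299/7776


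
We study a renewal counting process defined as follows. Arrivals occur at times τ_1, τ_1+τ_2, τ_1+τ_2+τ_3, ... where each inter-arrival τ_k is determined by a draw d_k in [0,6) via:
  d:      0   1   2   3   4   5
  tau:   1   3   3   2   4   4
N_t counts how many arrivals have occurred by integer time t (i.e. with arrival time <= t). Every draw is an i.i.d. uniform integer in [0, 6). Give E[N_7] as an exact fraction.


Inter-arrival values over d=0..5: [1, 3, 3, 2, 4, 4]
Each d has probability 1/6, so the pmf of τ is: f(1) = 1/6, f(2) = 1/6, f(3) = 1/3, f(4) = 1/3
Renewal equation for m(n) = E[N_n]: condition on τ_1 = k (if k <= n, one arrival plus a fresh copy on the remaining n−k steps): m(n) = F(n) + Σ_{k<=n} f(k)·m(n−k), where F(n) = P(τ <= n) and m(0) = 0
m(1) = F(1) = 1/6
m(2) = F(2) + f(1)·m(1) = 1/3 + 1/6·1/6 = 13/36
m(3) = F(3) + f(1)·m(2) + f(2)·m(1) = 2/3 + 1/6·13/36 + 1/6·1/6 = 163/216
m(4) = F(4) + f(1)·m(3) + f(2)·m(2) + f(3)·m(1) = 1 + 1/6·163/216 + 1/6·13/36 + 1/3·1/6 = 1609/1296
m(5) = F(5) + f(1)·m(4) + f(2)·m(3) + f(3)·m(2) + f(4)·m(1) = 1 + 1/6·1609/1296 + 1/6·163/216 + 1/3·13/36 + 1/3·1/6 = 11731/7776
m(6) = F(6) + f(1)·m(5) + f(2)·m(4) + f(3)·m(3) + f(4)·m(2) = 1 + 1/6·11731/7776 + 1/6·1609/1296 + 1/3·163/216 + 1/3·13/36 = 85393/46656
m(7) = F(7) + f(1)·m(6) + f(2)·m(5) + f(3)·m(4) + f(4)·m(3) = 1 + 1/6·85393/46656 + 1/6·11731/7776 + 1/3·1609/1296 + 1/3·163/216 = 621979/279936
E[N_7] = m(7) = 621979/279936

621979/279936


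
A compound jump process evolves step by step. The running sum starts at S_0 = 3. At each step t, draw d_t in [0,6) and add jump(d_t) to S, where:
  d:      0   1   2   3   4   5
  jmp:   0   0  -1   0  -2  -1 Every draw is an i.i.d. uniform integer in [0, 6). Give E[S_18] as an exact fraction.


-9

Outcome values over d=0..5: [0, 0, -1, 0, -2, -1]
Σy = -4, Σy² = 6, M = 6
μ = -4/6 = -2/3,  σ² = 6/6 − (-2/3)² = 5/9
E[S_18] = 3 + 18·(-2/3) = -9


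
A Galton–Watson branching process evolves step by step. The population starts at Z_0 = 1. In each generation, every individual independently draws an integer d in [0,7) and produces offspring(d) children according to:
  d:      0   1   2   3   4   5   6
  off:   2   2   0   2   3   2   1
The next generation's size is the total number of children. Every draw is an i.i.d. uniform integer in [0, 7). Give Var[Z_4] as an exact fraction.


Outcome values over d=0..6: [2, 2, 0, 2, 3, 2, 1]
Σy = 12, Σy² = 26, M = 7
μ = 12/7 = 12/7,  σ² = 26/7 − (12/7)² = 38/49
V_0 = 0, E_0 = 1
V_1 = 38/49·E_0 + (12/7)²·V_0 = 38/49;  E_1 = 12/7
V_2 = 38/49·E_1 + (12/7)²·V_1 = 8664/2401;  E_2 = 144/49
V_3 = 38/49·E_2 + (12/7)²·V_2 = 1515744/117649;  E_3 = 1728/343
V_4 = 38/49·E_3 + (12/7)²·V_3 = 240789888/5764801;  E_4 = 20736/2401

240789888/5764801


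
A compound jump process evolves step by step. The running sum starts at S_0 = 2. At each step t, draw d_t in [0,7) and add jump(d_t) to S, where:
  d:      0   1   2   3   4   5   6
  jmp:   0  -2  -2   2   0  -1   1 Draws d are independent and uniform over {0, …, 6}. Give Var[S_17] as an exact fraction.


Outcome values over d=0..6: [0, -2, -2, 2, 0, -1, 1]
Σy = -2, Σy² = 14, M = 7
μ = -2/7 = -2/7,  σ² = 14/7 − (-2/7)² = 94/49
Independent increments: Var[S_17] = 17·σ² = 17·(94/49) = 1598/49

1598/49


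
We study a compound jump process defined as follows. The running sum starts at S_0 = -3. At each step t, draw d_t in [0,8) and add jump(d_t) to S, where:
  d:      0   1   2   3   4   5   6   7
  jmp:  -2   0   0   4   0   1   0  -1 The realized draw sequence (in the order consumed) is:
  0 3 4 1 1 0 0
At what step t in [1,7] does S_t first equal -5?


t=0: S=-3, d=0, jump=-2, S_1=-5
t=1: S=-5, d=3, jump=4, S_2=-1
t=2: S=-1, d=4, jump=0, S_3=-1
t=3: S=-1, d=1, jump=0, S_4=-1
t=4: S=-1, d=1, jump=0, S_5=-1
t=5: S=-1, d=0, jump=-2, S_6=-3
t=6: S=-3, d=0, jump=-2, S_7=-5

1


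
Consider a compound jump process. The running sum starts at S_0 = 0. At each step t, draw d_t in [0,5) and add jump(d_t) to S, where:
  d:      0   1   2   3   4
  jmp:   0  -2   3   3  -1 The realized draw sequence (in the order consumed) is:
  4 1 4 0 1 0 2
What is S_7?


t=0: S=0, d=4, jump=-1, S_1=-1
t=1: S=-1, d=1, jump=-2, S_2=-3
t=2: S=-3, d=4, jump=-1, S_3=-4
t=3: S=-4, d=0, jump=0, S_4=-4
t=4: S=-4, d=1, jump=-2, S_5=-6
t=5: S=-6, d=0, jump=0, S_6=-6
t=6: S=-6, d=2, jump=3, S_7=-3

-3


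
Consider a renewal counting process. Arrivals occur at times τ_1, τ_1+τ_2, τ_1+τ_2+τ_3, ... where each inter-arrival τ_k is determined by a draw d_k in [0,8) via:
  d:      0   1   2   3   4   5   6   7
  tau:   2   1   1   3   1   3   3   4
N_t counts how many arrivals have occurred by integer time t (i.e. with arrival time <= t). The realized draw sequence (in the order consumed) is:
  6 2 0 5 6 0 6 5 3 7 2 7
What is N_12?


5

draw d_1=6: τ_1=3, arrival time A_1=3
draw d_2=2: τ_2=1, arrival time A_2=4
draw d_3=0: τ_3=2, arrival time A_3=6
draw d_4=5: τ_4=3, arrival time A_4=9
draw d_5=6: τ_5=3, arrival time A_5=12
draw d_6=0: τ_6=2, arrival time A_6=14
draw d_7=6: τ_7=3, arrival time A_7=17
draw d_8=5: τ_8=3, arrival time A_8=20
draw d_9=3: τ_9=3, arrival time A_9=23
draw d_10=7: τ_10=4, arrival time A_10=27
draw d_11=2: τ_11=1, arrival time A_11=28
draw d_12=7: τ_12=4, arrival time A_12=32
N_t over t=0..12: 0:0 1:0 2:0 3:1 4:2 5:2 6:3 7:3 8:3 9:4 10:4 11:4 12:5


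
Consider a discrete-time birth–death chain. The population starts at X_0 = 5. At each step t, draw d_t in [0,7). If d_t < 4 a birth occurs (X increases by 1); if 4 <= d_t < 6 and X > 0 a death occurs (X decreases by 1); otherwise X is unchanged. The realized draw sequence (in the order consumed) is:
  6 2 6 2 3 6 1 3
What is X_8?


10

t=0: X=5, d=6 → hold, X_1=5
t=1: X=5, d=2 → birth, X_2=6
t=2: X=6, d=6 → hold, X_3=6
t=3: X=6, d=2 → birth, X_4=7
t=4: X=7, d=3 → birth, X_5=8
t=5: X=8, d=6 → hold, X_6=8
t=6: X=8, d=1 → birth, X_7=9
t=7: X=9, d=3 → birth, X_8=10


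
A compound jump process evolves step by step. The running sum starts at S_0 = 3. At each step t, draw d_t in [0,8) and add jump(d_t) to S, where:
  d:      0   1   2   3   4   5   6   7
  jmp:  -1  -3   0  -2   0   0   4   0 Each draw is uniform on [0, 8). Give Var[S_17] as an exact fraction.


1003/16

Outcome values over d=0..7: [-1, -3, 0, -2, 0, 0, 4, 0]
Σy = -2, Σy² = 30, M = 8
μ = -2/8 = -1/4,  σ² = 30/8 − (-1/4)² = 59/16
Independent increments: Var[S_17] = 17·σ² = 17·(59/16) = 1003/16


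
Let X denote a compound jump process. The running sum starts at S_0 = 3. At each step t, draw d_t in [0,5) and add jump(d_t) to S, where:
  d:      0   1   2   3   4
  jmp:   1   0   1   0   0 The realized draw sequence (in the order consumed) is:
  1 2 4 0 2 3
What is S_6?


t=0: S=3, d=1, jump=0, S_1=3
t=1: S=3, d=2, jump=1, S_2=4
t=2: S=4, d=4, jump=0, S_3=4
t=3: S=4, d=0, jump=1, S_4=5
t=4: S=5, d=2, jump=1, S_5=6
t=5: S=6, d=3, jump=0, S_6=6

6


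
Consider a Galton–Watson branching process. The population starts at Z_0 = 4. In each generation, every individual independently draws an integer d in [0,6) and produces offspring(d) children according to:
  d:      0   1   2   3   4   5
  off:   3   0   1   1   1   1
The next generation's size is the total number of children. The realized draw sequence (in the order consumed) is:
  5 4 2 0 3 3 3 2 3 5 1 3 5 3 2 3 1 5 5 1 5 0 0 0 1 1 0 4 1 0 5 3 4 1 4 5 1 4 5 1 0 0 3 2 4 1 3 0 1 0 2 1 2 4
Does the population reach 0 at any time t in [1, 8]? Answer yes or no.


gen 0: Z_0=4, draws=[5, 4, 2, 0], offspring=[1, 1, 1, 3], Z_1=6
gen 1: Z_1=6, draws=[3, 3, 3, 2, 3, 5], offspring=[1, 1, 1, 1, 1, 1], Z_2=6
gen 2: Z_2=6, draws=[1, 3, 5, 3, 2, 3], offspring=[0, 1, 1, 1, 1, 1], Z_3=5
gen 3: Z_3=5, draws=[1, 5, 5, 1, 5], offspring=[0, 1, 1, 0, 1], Z_4=3
gen 4: Z_4=3, draws=[0, 0, 0], offspring=[3, 3, 3], Z_5=9
gen 5: Z_5=9, draws=[1, 1, 0, 4, 1, 0, 5, 3, 4], offspring=[0, 0, 3, 1, 0, 3, 1, 1, 1], Z_6=10
gen 6: Z_6=10, draws=[1, 4, 5, 1, 4, 5, 1, 0, 0, 3], offspring=[0, 1, 1, 0, 1, 1, 0, 3, 3, 1], Z_7=11
gen 7: Z_7=11, draws=[2, 4, 1, 3, 0, 1, 0, 2, 1, 2, 4], offspring=[1, 1, 0, 1, 3, 0, 3, 1, 0, 1, 1], Z_8=12

no


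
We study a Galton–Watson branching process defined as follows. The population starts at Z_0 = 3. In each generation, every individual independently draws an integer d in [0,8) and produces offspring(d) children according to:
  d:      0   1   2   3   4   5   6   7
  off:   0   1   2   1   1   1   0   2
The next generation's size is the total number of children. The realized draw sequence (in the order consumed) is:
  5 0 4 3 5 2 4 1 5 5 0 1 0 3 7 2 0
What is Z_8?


2

gen 0: Z_0=3, draws=[5, 0, 4], offspring=[1, 0, 1], Z_1=2
gen 1: Z_1=2, draws=[3, 5], offspring=[1, 1], Z_2=2
gen 2: Z_2=2, draws=[2, 4], offspring=[2, 1], Z_3=3
gen 3: Z_3=3, draws=[1, 5, 5], offspring=[1, 1, 1], Z_4=3
gen 4: Z_4=3, draws=[0, 1, 0], offspring=[0, 1, 0], Z_5=1
gen 5: Z_5=1, draws=[3], offspring=[1], Z_6=1
gen 6: Z_6=1, draws=[7], offspring=[2], Z_7=2
gen 7: Z_7=2, draws=[2, 0], offspring=[2, 0], Z_8=2


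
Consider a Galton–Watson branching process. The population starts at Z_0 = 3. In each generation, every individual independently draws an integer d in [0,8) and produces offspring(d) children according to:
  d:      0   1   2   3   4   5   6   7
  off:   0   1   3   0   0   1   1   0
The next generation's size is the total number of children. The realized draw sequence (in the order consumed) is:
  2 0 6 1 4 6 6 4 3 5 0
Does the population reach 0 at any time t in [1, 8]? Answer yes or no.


yes

gen 0: Z_0=3, draws=[2, 0, 6], offspring=[3, 0, 1], Z_1=4
gen 1: Z_1=4, draws=[1, 4, 6, 6], offspring=[1, 0, 1, 1], Z_2=3
gen 2: Z_2=3, draws=[4, 3, 5], offspring=[0, 0, 1], Z_3=1
gen 3: Z_3=1, draws=[0], offspring=[0], Z_4=0
gen 4: Z_4=0, draws=[], offspring=[], Z_5=0
gen 5: Z_5=0, draws=[], offspring=[], Z_6=0
gen 6: Z_6=0, draws=[], offspring=[], Z_7=0
gen 7: Z_7=0, draws=[], offspring=[], Z_8=0


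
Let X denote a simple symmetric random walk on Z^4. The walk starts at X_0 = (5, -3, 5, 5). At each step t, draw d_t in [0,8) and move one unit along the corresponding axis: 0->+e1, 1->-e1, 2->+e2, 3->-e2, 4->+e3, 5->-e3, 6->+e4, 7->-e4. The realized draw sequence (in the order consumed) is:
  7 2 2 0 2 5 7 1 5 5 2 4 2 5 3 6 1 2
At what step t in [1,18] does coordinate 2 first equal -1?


3

t=0: X=(5, -3, 5, 5), d=7 → -e4, X_1=(5, -3, 5, 4)
t=1: X=(5, -3, 5, 4), d=2 → +e2, X_2=(5, -2, 5, 4)
t=2: X=(5, -2, 5, 4), d=2 → +e2, X_3=(5, -1, 5, 4)
t=3: X=(5, -1, 5, 4), d=0 → +e1, X_4=(6, -1, 5, 4)
t=4: X=(6, -1, 5, 4), d=2 → +e2, X_5=(6, 0, 5, 4)
t=5: X=(6, 0, 5, 4), d=5 → -e3, X_6=(6, 0, 4, 4)
t=6: X=(6, 0, 4, 4), d=7 → -e4, X_7=(6, 0, 4, 3)
t=7: X=(6, 0, 4, 3), d=1 → -e1, X_8=(5, 0, 4, 3)
t=8: X=(5, 0, 4, 3), d=5 → -e3, X_9=(5, 0, 3, 3)
t=9: X=(5, 0, 3, 3), d=5 → -e3, X_10=(5, 0, 2, 3)
t=10: X=(5, 0, 2, 3), d=2 → +e2, X_11=(5, 1, 2, 3)
t=11: X=(5, 1, 2, 3), d=4 → +e3, X_12=(5, 1, 3, 3)
t=12: X=(5, 1, 3, 3), d=2 → +e2, X_13=(5, 2, 3, 3)
t=13: X=(5, 2, 3, 3), d=5 → -e3, X_14=(5, 2, 2, 3)
t=14: X=(5, 2, 2, 3), d=3 → -e2, X_15=(5, 1, 2, 3)
t=15: X=(5, 1, 2, 3), d=6 → +e4, X_16=(5, 1, 2, 4)
t=16: X=(5, 1, 2, 4), d=1 → -e1, X_17=(4, 1, 2, 4)
t=17: X=(4, 1, 2, 4), d=2 → +e2, X_18=(4, 2, 2, 4)


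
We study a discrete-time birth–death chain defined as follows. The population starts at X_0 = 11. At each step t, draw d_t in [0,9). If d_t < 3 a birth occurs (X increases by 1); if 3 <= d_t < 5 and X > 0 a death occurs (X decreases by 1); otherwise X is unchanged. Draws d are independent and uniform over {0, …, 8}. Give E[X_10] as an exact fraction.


X can drop by at most 1 per step and X_0 = 11 > T = 10, so X_t >= 11 − t >= 1 > 0 for every t <= 10: the floor at 0 (the 'and X > 0' condition) never binds. Hence X_10 = X_0 + Σ_{t<10} Y_t with i.i.d. increments Y_t = y(d_t) ∈ {+1, −1, 0}.
Outcome values over d=0..8: [1, 1, 1, -1, -1, 0, 0, 0, 0]
Σy = 1, Σy² = 5, M = 9
μ = 1/9 = 1/9,  σ² = 5/9 − (1/9)² = 44/81
E[X_10] = 11 + 10·(1/9) = 109/9

109/9


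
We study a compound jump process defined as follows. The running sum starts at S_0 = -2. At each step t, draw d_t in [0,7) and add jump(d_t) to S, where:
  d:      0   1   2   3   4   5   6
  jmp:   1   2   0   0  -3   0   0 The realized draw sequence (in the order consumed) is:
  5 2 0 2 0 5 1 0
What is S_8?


t=0: S=-2, d=5, jump=0, S_1=-2
t=1: S=-2, d=2, jump=0, S_2=-2
t=2: S=-2, d=0, jump=1, S_3=-1
t=3: S=-1, d=2, jump=0, S_4=-1
t=4: S=-1, d=0, jump=1, S_5=0
t=5: S=0, d=5, jump=0, S_6=0
t=6: S=0, d=1, jump=2, S_7=2
t=7: S=2, d=0, jump=1, S_8=3

3


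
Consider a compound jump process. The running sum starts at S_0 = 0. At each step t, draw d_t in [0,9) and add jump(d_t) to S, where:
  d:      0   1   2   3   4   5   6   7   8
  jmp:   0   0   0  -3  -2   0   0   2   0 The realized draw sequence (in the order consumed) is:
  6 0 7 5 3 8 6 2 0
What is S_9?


t=0: S=0, d=6, jump=0, S_1=0
t=1: S=0, d=0, jump=0, S_2=0
t=2: S=0, d=7, jump=2, S_3=2
t=3: S=2, d=5, jump=0, S_4=2
t=4: S=2, d=3, jump=-3, S_5=-1
t=5: S=-1, d=8, jump=0, S_6=-1
t=6: S=-1, d=6, jump=0, S_7=-1
t=7: S=-1, d=2, jump=0, S_8=-1
t=8: S=-1, d=0, jump=0, S_9=-1

-1


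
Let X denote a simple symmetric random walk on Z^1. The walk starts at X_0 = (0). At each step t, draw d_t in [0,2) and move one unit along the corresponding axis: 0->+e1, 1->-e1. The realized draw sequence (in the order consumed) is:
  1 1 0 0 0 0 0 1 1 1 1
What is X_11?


(-1)

t=0: X=(0), d=1 → -e1, X_1=(-1)
t=1: X=(-1), d=1 → -e1, X_2=(-2)
t=2: X=(-2), d=0 → +e1, X_3=(-1)
t=3: X=(-1), d=0 → +e1, X_4=(0)
t=4: X=(0), d=0 → +e1, X_5=(1)
t=5: X=(1), d=0 → +e1, X_6=(2)
t=6: X=(2), d=0 → +e1, X_7=(3)
t=7: X=(3), d=1 → -e1, X_8=(2)
t=8: X=(2), d=1 → -e1, X_9=(1)
t=9: X=(1), d=1 → -e1, X_10=(0)
t=10: X=(0), d=1 → -e1, X_11=(-1)


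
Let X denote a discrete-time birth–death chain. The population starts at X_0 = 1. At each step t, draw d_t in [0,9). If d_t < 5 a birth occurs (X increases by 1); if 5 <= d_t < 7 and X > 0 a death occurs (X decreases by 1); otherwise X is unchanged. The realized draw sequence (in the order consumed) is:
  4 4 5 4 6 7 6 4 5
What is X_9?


1

t=0: X=1, d=4 → birth, X_1=2
t=1: X=2, d=4 → birth, X_2=3
t=2: X=3, d=5 → death, X_3=2
t=3: X=2, d=4 → birth, X_4=3
t=4: X=3, d=6 → death, X_5=2
t=5: X=2, d=7 → hold, X_6=2
t=6: X=2, d=6 → death, X_7=1
t=7: X=1, d=4 → birth, X_8=2
t=8: X=2, d=5 → death, X_9=1


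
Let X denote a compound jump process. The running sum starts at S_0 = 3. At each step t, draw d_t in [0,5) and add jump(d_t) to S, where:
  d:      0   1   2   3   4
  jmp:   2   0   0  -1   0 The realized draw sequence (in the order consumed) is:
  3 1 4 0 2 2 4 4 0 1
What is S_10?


6

t=0: S=3, d=3, jump=-1, S_1=2
t=1: S=2, d=1, jump=0, S_2=2
t=2: S=2, d=4, jump=0, S_3=2
t=3: S=2, d=0, jump=2, S_4=4
t=4: S=4, d=2, jump=0, S_5=4
t=5: S=4, d=2, jump=0, S_6=4
t=6: S=4, d=4, jump=0, S_7=4
t=7: S=4, d=4, jump=0, S_8=4
t=8: S=4, d=0, jump=2, S_9=6
t=9: S=6, d=1, jump=0, S_10=6


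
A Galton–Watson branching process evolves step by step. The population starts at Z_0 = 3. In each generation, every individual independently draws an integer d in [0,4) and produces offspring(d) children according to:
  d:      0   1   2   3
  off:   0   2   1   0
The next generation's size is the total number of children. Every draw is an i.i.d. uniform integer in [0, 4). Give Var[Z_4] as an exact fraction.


155925/65536

Outcome values over d=0..3: [0, 2, 1, 0]
Σy = 3, Σy² = 5, M = 4
μ = 3/4 = 3/4,  σ² = 5/4 − (3/4)² = 11/16
V_0 = 0, E_0 = 3
V_1 = 11/16·E_0 + (3/4)²·V_0 = 33/16;  E_1 = 9/4
V_2 = 11/16·E_1 + (3/4)²·V_1 = 693/256;  E_2 = 27/16
V_3 = 11/16·E_2 + (3/4)²·V_2 = 10989/4096;  E_3 = 81/64
V_4 = 11/16·E_3 + (3/4)²·V_3 = 155925/65536;  E_4 = 243/256


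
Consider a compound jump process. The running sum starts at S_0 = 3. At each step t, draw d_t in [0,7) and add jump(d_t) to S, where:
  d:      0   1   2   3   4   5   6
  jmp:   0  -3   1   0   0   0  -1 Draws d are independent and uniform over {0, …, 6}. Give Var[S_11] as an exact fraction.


748/49

Outcome values over d=0..6: [0, -3, 1, 0, 0, 0, -1]
Σy = -3, Σy² = 11, M = 7
μ = -3/7 = -3/7,  σ² = 11/7 − (-3/7)² = 68/49
Independent increments: Var[S_11] = 11·σ² = 11·(68/49) = 748/49


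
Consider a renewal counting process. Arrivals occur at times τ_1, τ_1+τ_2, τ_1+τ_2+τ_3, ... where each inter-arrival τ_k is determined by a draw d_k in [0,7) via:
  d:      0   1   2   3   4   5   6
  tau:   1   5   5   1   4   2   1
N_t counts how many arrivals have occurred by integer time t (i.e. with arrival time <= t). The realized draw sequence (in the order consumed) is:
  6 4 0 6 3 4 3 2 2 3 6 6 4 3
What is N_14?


draw d_1=6: τ_1=1, arrival time A_1=1
draw d_2=4: τ_2=4, arrival time A_2=5
draw d_3=0: τ_3=1, arrival time A_3=6
draw d_4=6: τ_4=1, arrival time A_4=7
draw d_5=3: τ_5=1, arrival time A_5=8
draw d_6=4: τ_6=4, arrival time A_6=12
draw d_7=3: τ_7=1, arrival time A_7=13
draw d_8=2: τ_8=5, arrival time A_8=18
draw d_9=2: τ_9=5, arrival time A_9=23
draw d_10=3: τ_10=1, arrival time A_10=24
draw d_11=6: τ_11=1, arrival time A_11=25
draw d_12=6: τ_12=1, arrival time A_12=26
draw d_13=4: τ_13=4, arrival time A_13=30
draw d_14=3: τ_14=1, arrival time A_14=31
N_t over t=0..14: 0:0 1:1 2:1 3:1 4:1 5:2 6:3 7:4 8:5 9:5 10:5 11:5 12:6 13:7 14:7

7


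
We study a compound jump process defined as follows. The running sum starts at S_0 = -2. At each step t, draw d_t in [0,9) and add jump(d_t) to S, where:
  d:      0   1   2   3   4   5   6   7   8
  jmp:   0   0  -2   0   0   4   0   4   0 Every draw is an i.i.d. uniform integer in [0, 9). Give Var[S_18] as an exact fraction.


Outcome values over d=0..8: [0, 0, -2, 0, 0, 4, 0, 4, 0]
Σy = 6, Σy² = 36, M = 9
μ = 6/9 = 2/3,  σ² = 36/9 − (2/3)² = 32/9
Independent increments: Var[S_18] = 18·σ² = 18·(32/9) = 64

64


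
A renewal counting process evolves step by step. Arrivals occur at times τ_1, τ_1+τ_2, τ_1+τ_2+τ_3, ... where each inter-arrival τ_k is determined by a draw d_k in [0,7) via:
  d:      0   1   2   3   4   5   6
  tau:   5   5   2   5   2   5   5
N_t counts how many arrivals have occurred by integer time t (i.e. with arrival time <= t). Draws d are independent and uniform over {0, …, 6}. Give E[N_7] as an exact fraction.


519/343

Inter-arrival values over d=0..6: [5, 5, 2, 5, 2, 5, 5]
Each d has probability 1/7, so the pmf of τ is: f(2) = 2/7, f(5) = 5/7
Renewal equation for m(n) = E[N_n]: condition on τ_1 = k (if k <= n, one arrival plus a fresh copy on the remaining n−k steps): m(n) = F(n) + Σ_{k<=n} f(k)·m(n−k), where F(n) = P(τ <= n) and m(0) = 0
m(1) = F(1) = 0
m(2) = F(2) = 2/7
m(3) = F(3) = 2/7
m(4) = F(4) + f(2)·m(2) = 2/7 + 2/7·2/7 = 18/49
m(5) = F(5) + f(2)·m(3) = 1 + 2/7·2/7 = 53/49
m(6) = F(6) + f(2)·m(4) = 1 + 2/7·18/49 = 379/343
m(7) = F(7) + f(2)·m(5) + f(5)·m(2) = 1 + 2/7·53/49 + 5/7·2/7 = 519/343
E[N_7] = m(7) = 519/343


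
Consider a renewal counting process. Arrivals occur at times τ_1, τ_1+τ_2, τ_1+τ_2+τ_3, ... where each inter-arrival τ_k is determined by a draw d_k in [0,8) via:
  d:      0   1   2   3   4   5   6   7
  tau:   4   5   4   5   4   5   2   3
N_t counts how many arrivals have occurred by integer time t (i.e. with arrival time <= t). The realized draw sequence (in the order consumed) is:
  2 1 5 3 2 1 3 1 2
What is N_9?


draw d_1=2: τ_1=4, arrival time A_1=4
draw d_2=1: τ_2=5, arrival time A_2=9
draw d_3=5: τ_3=5, arrival time A_3=14
draw d_4=3: τ_4=5, arrival time A_4=19
draw d_5=2: τ_5=4, arrival time A_5=23
draw d_6=1: τ_6=5, arrival time A_6=28
draw d_7=3: τ_7=5, arrival time A_7=33
draw d_8=1: τ_8=5, arrival time A_8=38
draw d_9=2: τ_9=4, arrival time A_9=42
N_t over t=0..9: 0:0 1:0 2:0 3:0 4:1 5:1 6:1 7:1 8:1 9:2

2


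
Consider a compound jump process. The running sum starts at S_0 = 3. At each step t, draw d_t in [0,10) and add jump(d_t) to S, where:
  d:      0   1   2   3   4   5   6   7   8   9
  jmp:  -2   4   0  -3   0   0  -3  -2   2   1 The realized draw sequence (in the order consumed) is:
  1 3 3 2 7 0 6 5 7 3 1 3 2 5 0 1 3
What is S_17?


-11

t=0: S=3, d=1, jump=4, S_1=7
t=1: S=7, d=3, jump=-3, S_2=4
t=2: S=4, d=3, jump=-3, S_3=1
t=3: S=1, d=2, jump=0, S_4=1
t=4: S=1, d=7, jump=-2, S_5=-1
t=5: S=-1, d=0, jump=-2, S_6=-3
t=6: S=-3, d=6, jump=-3, S_7=-6
t=7: S=-6, d=5, jump=0, S_8=-6
t=8: S=-6, d=7, jump=-2, S_9=-8
t=9: S=-8, d=3, jump=-3, S_10=-11
t=10: S=-11, d=1, jump=4, S_11=-7
t=11: S=-7, d=3, jump=-3, S_12=-10
t=12: S=-10, d=2, jump=0, S_13=-10
t=13: S=-10, d=5, jump=0, S_14=-10
t=14: S=-10, d=0, jump=-2, S_15=-12
t=15: S=-12, d=1, jump=4, S_16=-8
t=16: S=-8, d=3, jump=-3, S_17=-11


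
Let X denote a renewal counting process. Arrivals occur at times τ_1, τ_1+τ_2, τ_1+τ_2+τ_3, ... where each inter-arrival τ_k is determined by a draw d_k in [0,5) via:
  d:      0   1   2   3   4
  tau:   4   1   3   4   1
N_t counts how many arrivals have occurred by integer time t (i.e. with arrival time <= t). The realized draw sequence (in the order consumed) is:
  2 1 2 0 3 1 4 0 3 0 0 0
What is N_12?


4

draw d_1=2: τ_1=3, arrival time A_1=3
draw d_2=1: τ_2=1, arrival time A_2=4
draw d_3=2: τ_3=3, arrival time A_3=7
draw d_4=0: τ_4=4, arrival time A_4=11
draw d_5=3: τ_5=4, arrival time A_5=15
draw d_6=1: τ_6=1, arrival time A_6=16
draw d_7=4: τ_7=1, arrival time A_7=17
draw d_8=0: τ_8=4, arrival time A_8=21
draw d_9=3: τ_9=4, arrival time A_9=25
draw d_10=0: τ_10=4, arrival time A_10=29
draw d_11=0: τ_11=4, arrival time A_11=33
draw d_12=0: τ_12=4, arrival time A_12=37
N_t over t=0..12: 0:0 1:0 2:0 3:1 4:2 5:2 6:2 7:3 8:3 9:3 10:3 11:4 12:4


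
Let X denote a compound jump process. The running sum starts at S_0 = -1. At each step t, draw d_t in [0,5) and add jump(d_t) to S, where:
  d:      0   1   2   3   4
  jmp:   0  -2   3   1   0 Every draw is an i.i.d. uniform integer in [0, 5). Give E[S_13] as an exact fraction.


Outcome values over d=0..4: [0, -2, 3, 1, 0]
Σy = 2, Σy² = 14, M = 5
μ = 2/5 = 2/5,  σ² = 14/5 − (2/5)² = 66/25
E[S_13] = -1 + 13·(2/5) = 21/5

21/5


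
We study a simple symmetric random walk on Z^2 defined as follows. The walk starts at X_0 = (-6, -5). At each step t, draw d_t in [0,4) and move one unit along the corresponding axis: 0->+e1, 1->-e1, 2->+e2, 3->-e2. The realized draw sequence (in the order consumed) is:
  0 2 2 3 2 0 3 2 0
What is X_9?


t=0: X=(-6, -5), d=0 → +e1, X_1=(-5, -5)
t=1: X=(-5, -5), d=2 → +e2, X_2=(-5, -4)
t=2: X=(-5, -4), d=2 → +e2, X_3=(-5, -3)
t=3: X=(-5, -3), d=3 → -e2, X_4=(-5, -4)
t=4: X=(-5, -4), d=2 → +e2, X_5=(-5, -3)
t=5: X=(-5, -3), d=0 → +e1, X_6=(-4, -3)
t=6: X=(-4, -3), d=3 → -e2, X_7=(-4, -4)
t=7: X=(-4, -4), d=2 → +e2, X_8=(-4, -3)
t=8: X=(-4, -3), d=0 → +e1, X_9=(-3, -3)

(-3, -3)


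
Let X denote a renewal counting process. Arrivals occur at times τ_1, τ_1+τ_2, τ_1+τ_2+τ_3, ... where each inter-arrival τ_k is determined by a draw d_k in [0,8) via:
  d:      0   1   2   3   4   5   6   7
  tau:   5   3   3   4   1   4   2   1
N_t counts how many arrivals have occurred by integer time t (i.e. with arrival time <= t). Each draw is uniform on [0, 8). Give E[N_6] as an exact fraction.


Inter-arrival values over d=0..7: [5, 3, 3, 4, 1, 4, 2, 1]
Each d has probability 1/8, so the pmf of τ is: f(1) = 1/4, f(2) = 1/8, f(3) = 1/4, f(4) = 1/4, f(5) = 1/8
Renewal equation for m(n) = E[N_n]: condition on τ_1 = k (if k <= n, one arrival plus a fresh copy on the remaining n−k steps): m(n) = F(n) + Σ_{k<=n} f(k)·m(n−k), where F(n) = P(τ <= n) and m(0) = 0
m(1) = F(1) = 1/4
m(2) = F(2) + f(1)·m(1) = 3/8 + 1/4·1/4 = 7/16
m(3) = F(3) + f(1)·m(2) + f(2)·m(1) = 5/8 + 1/4·7/16 + 1/8·1/4 = 49/64
m(4) = F(4) + f(1)·m(3) + f(2)·m(2) + f(3)·m(1) = 7/8 + 1/4·49/64 + 1/8·7/16 + 1/4·1/4 = 303/256
m(5) = F(5) + f(1)·m(4) + f(2)·m(3) + f(3)·m(2) + f(4)·m(1) = 1 + 1/4·303/256 + 1/8·49/64 + 1/4·7/16 + 1/4·1/4 = 1601/1024
m(6) = F(6) + f(1)·m(5) + f(2)·m(4) + f(3)·m(3) + f(4)·m(2) + f(5)·m(1) = 1 + 1/4·1601/1024 + 1/8·303/256 + 1/4·49/64 + 1/4·7/16 + 1/8·1/4 = 7663/4096
E[N_6] = m(6) = 7663/4096

7663/4096


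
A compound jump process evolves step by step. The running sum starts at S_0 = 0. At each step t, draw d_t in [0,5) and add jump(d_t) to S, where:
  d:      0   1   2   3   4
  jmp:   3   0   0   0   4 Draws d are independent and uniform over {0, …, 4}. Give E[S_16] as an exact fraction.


Outcome values over d=0..4: [3, 0, 0, 0, 4]
Σy = 7, Σy² = 25, M = 5
μ = 7/5 = 7/5,  σ² = 25/5 − (7/5)² = 76/25
E[S_16] = 0 + 16·(7/5) = 112/5

112/5


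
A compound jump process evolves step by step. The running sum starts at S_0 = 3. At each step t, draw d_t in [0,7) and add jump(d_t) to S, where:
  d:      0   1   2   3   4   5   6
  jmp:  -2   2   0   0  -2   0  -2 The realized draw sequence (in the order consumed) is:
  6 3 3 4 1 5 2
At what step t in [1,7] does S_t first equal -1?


4

t=0: S=3, d=6, jump=-2, S_1=1
t=1: S=1, d=3, jump=0, S_2=1
t=2: S=1, d=3, jump=0, S_3=1
t=3: S=1, d=4, jump=-2, S_4=-1
t=4: S=-1, d=1, jump=2, S_5=1
t=5: S=1, d=5, jump=0, S_6=1
t=6: S=1, d=2, jump=0, S_7=1


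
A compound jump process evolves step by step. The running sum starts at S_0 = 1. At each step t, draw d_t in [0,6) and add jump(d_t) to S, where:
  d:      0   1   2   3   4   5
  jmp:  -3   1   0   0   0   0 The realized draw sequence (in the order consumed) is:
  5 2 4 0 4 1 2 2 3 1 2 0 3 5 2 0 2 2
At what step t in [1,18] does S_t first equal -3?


12

t=0: S=1, d=5, jump=0, S_1=1
t=1: S=1, d=2, jump=0, S_2=1
t=2: S=1, d=4, jump=0, S_3=1
t=3: S=1, d=0, jump=-3, S_4=-2
t=4: S=-2, d=4, jump=0, S_5=-2
t=5: S=-2, d=1, jump=1, S_6=-1
t=6: S=-1, d=2, jump=0, S_7=-1
t=7: S=-1, d=2, jump=0, S_8=-1
t=8: S=-1, d=3, jump=0, S_9=-1
t=9: S=-1, d=1, jump=1, S_10=0
t=10: S=0, d=2, jump=0, S_11=0
t=11: S=0, d=0, jump=-3, S_12=-3
t=12: S=-3, d=3, jump=0, S_13=-3
t=13: S=-3, d=5, jump=0, S_14=-3
t=14: S=-3, d=2, jump=0, S_15=-3
t=15: S=-3, d=0, jump=-3, S_16=-6
t=16: S=-6, d=2, jump=0, S_17=-6
t=17: S=-6, d=2, jump=0, S_18=-6


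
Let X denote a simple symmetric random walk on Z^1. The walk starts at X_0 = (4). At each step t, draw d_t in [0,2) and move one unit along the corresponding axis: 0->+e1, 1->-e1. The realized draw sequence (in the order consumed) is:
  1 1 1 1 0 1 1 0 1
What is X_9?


t=0: X=(4), d=1 → -e1, X_1=(3)
t=1: X=(3), d=1 → -e1, X_2=(2)
t=2: X=(2), d=1 → -e1, X_3=(1)
t=3: X=(1), d=1 → -e1, X_4=(0)
t=4: X=(0), d=0 → +e1, X_5=(1)
t=5: X=(1), d=1 → -e1, X_6=(0)
t=6: X=(0), d=1 → -e1, X_7=(-1)
t=7: X=(-1), d=0 → +e1, X_8=(0)
t=8: X=(0), d=1 → -e1, X_9=(-1)

(-1)


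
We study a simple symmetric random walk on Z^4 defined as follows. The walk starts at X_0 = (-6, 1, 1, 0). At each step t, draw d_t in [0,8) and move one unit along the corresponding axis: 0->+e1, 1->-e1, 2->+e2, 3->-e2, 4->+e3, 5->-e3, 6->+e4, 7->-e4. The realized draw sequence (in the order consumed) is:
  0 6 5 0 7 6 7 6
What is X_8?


t=0: X=(-6, 1, 1, 0), d=0 → +e1, X_1=(-5, 1, 1, 0)
t=1: X=(-5, 1, 1, 0), d=6 → +e4, X_2=(-5, 1, 1, 1)
t=2: X=(-5, 1, 1, 1), d=5 → -e3, X_3=(-5, 1, 0, 1)
t=3: X=(-5, 1, 0, 1), d=0 → +e1, X_4=(-4, 1, 0, 1)
t=4: X=(-4, 1, 0, 1), d=7 → -e4, X_5=(-4, 1, 0, 0)
t=5: X=(-4, 1, 0, 0), d=6 → +e4, X_6=(-4, 1, 0, 1)
t=6: X=(-4, 1, 0, 1), d=7 → -e4, X_7=(-4, 1, 0, 0)
t=7: X=(-4, 1, 0, 0), d=6 → +e4, X_8=(-4, 1, 0, 1)

(-4, 1, 0, 1)


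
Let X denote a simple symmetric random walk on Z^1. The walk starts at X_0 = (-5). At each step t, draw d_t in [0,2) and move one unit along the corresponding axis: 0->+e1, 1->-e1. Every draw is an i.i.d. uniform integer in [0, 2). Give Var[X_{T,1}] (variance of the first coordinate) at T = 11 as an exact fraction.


Outcome values over d=0..1: [1, -1]
Σy = 0, Σy² = 2, M = 2
μ = 0/2 = 0,  σ² = 2/2 − (0)² = 1
Independent increments: Var[X_11] = 11·σ² = 11·(1) = 11

11


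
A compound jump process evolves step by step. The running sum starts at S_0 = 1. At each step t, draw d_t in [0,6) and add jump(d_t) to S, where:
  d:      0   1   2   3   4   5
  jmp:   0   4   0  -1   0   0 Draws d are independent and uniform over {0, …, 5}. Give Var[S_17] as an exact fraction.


527/12

Outcome values over d=0..5: [0, 4, 0, -1, 0, 0]
Σy = 3, Σy² = 17, M = 6
μ = 3/6 = 1/2,  σ² = 17/6 − (1/2)² = 31/12
Independent increments: Var[S_17] = 17·σ² = 17·(31/12) = 527/12
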